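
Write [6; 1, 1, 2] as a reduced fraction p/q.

Using pₖ = aₖpₖ₋₁ + pₖ₋₂ and qₖ = aₖqₖ₋₁ + qₖ₋₂:
  k=0: a=6, p=6, q=1
  k=1: a=1, p=7, q=1
  k=2: a=1, p=13, q=2
  k=3: a=2, p=33, q=5

33/5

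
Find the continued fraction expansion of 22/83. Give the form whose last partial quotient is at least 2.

[0; 3, 1, 3, 2, 2]

22 = 0·83 + 22
83 = 3·22 + 17
22 = 1·17 + 5
17 = 3·5 + 2
5 = 2·2 + 1
2 = 2·1 + 0  (stop)
So 22/83 = [0; 3, 1, 3, 2, 2].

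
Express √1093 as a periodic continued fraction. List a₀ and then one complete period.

[33; 16, 1, 1, 16, 66]

a₀ = ⌊√1093⌋ = 33.
With m₀=0, d₀=1 and mₖ₊₁ = dₖaₖ − mₖ, dₖ₊₁ = (n − mₖ₊₁²)/dₖ, aₖ₊₁ = ⌊(a₀+mₖ₊₁)/dₖ₊₁⌋:
  k=1: m=33, d=4, a=16
  k=2: m=31, d=33, a=1
  k=3: m=2, d=33, a=1
  k=4: m=31, d=4, a=16
  k=5: m=33, d=1, a=66
d=1 and a=2a₀=66 at k=5, so the next step gives (m, d) = (33, 4) again — its k=1 value — and the period has length 5.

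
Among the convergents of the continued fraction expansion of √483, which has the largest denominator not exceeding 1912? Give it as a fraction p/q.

41559/1891

√483 = [21; 1, 42, …] (period length 2).
Convergents:
  p_0/q_0 = 21/1
  p_1/q_1 = 22/1
  p_2/q_2 = 945/43
  p_3/q_3 = 967/44
  p_4/q_4 = 41559/1891
  p_5/q_5 = 42526/1935
q_4 = 1891 ≤ 1912 < 1935 = q_5, so the answer is 41559/1891.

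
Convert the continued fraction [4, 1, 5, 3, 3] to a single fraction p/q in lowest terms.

Fold from the inside: start with 3/1.
  3 + 1/3 = 10/3
  5 + 3/10 = 53/10
  1 + 10/53 = 63/53
  4 + 53/63 = 305/63

305/63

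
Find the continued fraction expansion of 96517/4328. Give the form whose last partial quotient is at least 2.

96517 = 22×4328 + 1301
4328 = 3×1301 + 425
1301 = 3×425 + 26
425 = 16×26 + 9
26 = 2×9 + 8
9 = 1×8 + 1
8 = 8×1 + 0  (stop)
So 96517/4328 = [22; 3, 3, 16, 2, 1, 8].

[22; 3, 3, 16, 2, 1, 8]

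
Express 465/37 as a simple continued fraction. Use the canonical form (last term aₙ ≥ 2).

[12; 1, 1, 3, 5]

465 = 12×37 + 21
37 = 1×21 + 16
21 = 1×16 + 5
16 = 3×5 + 1
5 = 5×1 + 0  (stop)
So 465/37 = [12; 1, 1, 3, 5].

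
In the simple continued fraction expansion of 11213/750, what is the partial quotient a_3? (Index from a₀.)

11213 = 14·750 + 713   →  a_0 = 14
750 = 1·713 + 37   →  a_1 = 1
713 = 19·37 + 10   →  a_2 = 19
37 = 3·10 + 7   →  a_3 = 3

3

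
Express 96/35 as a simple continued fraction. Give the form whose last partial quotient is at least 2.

96 = 2×35 + 26
35 = 1×26 + 9
26 = 2×9 + 8
9 = 1×8 + 1
8 = 8×1 + 0  (stop)
So 96/35 = [2; 1, 2, 1, 8].

[2; 1, 2, 1, 8]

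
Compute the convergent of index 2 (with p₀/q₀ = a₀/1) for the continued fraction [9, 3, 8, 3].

Using pₖ = aₖpₖ₋₁ + pₖ₋₂, qₖ = aₖqₖ₋₁ + qₖ₋₂ (with p₋₁=1, p₋₂=0, q₋₁=0, q₋₂=1):
  k=0: a=9, p=9, q=1
  k=1: a=3, p=28, q=3
  k=2: a=8, p=233, q=25

233/25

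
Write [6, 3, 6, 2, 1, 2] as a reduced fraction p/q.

1017/161

Fold from the inside: start with 2/1.
  1 + 1/2 = 3/2
  2 + 2/3 = 8/3
  6 + 3/8 = 51/8
  3 + 8/51 = 161/51
  6 + 51/161 = 1017/161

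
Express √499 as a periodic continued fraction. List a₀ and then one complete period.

[22; 2, 1, 21, 1, 2, 44]

a₀ = ⌊√499⌋ = 22.
With m₀=0, d₀=1 and mₖ₊₁ = dₖaₖ − mₖ, dₖ₊₁ = (n − mₖ₊₁²)/dₖ, aₖ₊₁ = ⌊(a₀+mₖ₊₁)/dₖ₊₁⌋:
  k=1: m=22, d=15, a=2
  k=2: m=8, d=29, a=1
  k=3: m=21, d=2, a=21
  k=4: m=21, d=29, a=1
  k=5: m=8, d=15, a=2
  k=6: m=22, d=1, a=44
d=1 and a=2a₀=44 at k=6, so the next step gives (m, d) = (22, 15) again — its k=1 value — and the period has length 6.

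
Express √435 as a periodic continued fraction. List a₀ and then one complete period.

a₀ = ⌊√435⌋ = 20.
With m₀=0, d₀=1 and mₖ₊₁ = dₖaₖ − mₖ, dₖ₊₁ = (n − mₖ₊₁²)/dₖ, aₖ₊₁ = ⌊(a₀+mₖ₊₁)/dₖ₊₁⌋:
  k=1: m=20, d=35, a=1
  k=2: m=15, d=6, a=5
  k=3: m=15, d=35, a=1
  k=4: m=20, d=1, a=40
d=1 and a=2a₀=40 at k=4, so the next step gives (m, d) = (20, 35) again — its k=1 value — and the period has length 4.

[20; 1, 5, 1, 40]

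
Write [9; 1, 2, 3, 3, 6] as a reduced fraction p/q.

2017/208

Fold from the inside: start with 6/1.
  3 + 1/6 = 19/6
  3 + 6/19 = 63/19
  2 + 19/63 = 145/63
  1 + 63/145 = 208/145
  9 + 145/208 = 2017/208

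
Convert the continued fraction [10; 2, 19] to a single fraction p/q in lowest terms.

409/39

Using pₖ = aₖpₖ₋₁ + pₖ₋₂ and qₖ = aₖqₖ₋₁ + qₖ₋₂:
  k=0: a=10, p=10, q=1
  k=1: a=2, p=21, q=2
  k=2: a=19, p=409, q=39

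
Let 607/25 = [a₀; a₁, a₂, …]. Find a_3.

1

607 = 24·25 + 7   →  a_0 = 24
25 = 3·7 + 4   →  a_1 = 3
7 = 1·4 + 3   →  a_2 = 1
4 = 1·3 + 1   →  a_3 = 1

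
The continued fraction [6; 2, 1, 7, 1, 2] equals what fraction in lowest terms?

476/75

Using pₖ = aₖpₖ₋₁ + pₖ₋₂ and qₖ = aₖqₖ₋₁ + qₖ₋₂:
  k=0: a=6, p=6, q=1
  k=1: a=2, p=13, q=2
  k=2: a=1, p=19, q=3
  k=3: a=7, p=146, q=23
  k=4: a=1, p=165, q=26
  k=5: a=2, p=476, q=75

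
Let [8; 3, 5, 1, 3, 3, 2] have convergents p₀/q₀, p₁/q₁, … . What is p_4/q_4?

607/73

Using pₖ = aₖpₖ₋₁ + pₖ₋₂, qₖ = aₖqₖ₋₁ + qₖ₋₂ (with p₋₁=1, p₋₂=0, q₋₁=0, q₋₂=1):
  k=0: a=8, p=8, q=1
  k=1: a=3, p=25, q=3
  k=2: a=5, p=133, q=16
  k=3: a=1, p=158, q=19
  k=4: a=3, p=607, q=73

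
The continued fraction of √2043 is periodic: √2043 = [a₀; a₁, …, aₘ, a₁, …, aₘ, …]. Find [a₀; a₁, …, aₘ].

a₀ = ⌊√2043⌋ = 45.

[45; 5, 90]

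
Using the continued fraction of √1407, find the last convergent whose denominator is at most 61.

√1407 = [37; 1, 1, 24, 1, 1, 74, …] (period length 6).
Convergents:
  p_0/q_0 = 37/1
  p_1/q_1 = 38/1
  p_2/q_2 = 75/2
  p_3/q_3 = 1838/49
  p_4/q_4 = 1913/51
  p_5/q_5 = 3751/100
q_4 = 51 ≤ 61 < 100 = q_5, so the answer is 1913/51.

1913/51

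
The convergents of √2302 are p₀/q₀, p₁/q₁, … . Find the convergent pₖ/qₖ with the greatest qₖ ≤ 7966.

√2302 = [47; 1, 46, 1, 94, …] (period length 4).
Convergents:
  p_0/q_0 = 47/1
  p_1/q_1 = 48/1
  p_2/q_2 = 2255/47
  p_3/q_3 = 2303/48
  p_4/q_4 = 218737/4559
  p_5/q_5 = 221040/4607
  p_6/q_6 = 10386577/216481
q_5 = 4607 ≤ 7966 < 216481 = q_6, so the answer is 221040/4607.

221040/4607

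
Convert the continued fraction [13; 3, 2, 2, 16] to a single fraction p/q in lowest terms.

Fold from the inside: start with 16/1.
  2 + 1/16 = 33/16
  2 + 16/33 = 82/33
  3 + 33/82 = 279/82
  13 + 82/279 = 3709/279

3709/279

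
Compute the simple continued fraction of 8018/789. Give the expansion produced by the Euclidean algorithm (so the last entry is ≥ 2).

[10; 6, 6, 10, 2]

8018 = 10×789 + 128
789 = 6×128 + 21
128 = 6×21 + 2
21 = 10×2 + 1
2 = 2×1 + 0  (stop)
So 8018/789 = [10; 6, 6, 10, 2].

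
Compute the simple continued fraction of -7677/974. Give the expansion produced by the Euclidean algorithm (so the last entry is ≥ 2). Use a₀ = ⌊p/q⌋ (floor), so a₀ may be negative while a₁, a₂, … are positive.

[-8; 8, 2, 7, 1, 2, 2]

-7677 = -8*974 + 115
974 = 8*115 + 54
115 = 2*54 + 7
54 = 7*7 + 5
7 = 1*5 + 2
5 = 2*2 + 1
2 = 2*1 + 0  (stop)
So -7677/974 = [-8; 8, 2, 7, 1, 2, 2].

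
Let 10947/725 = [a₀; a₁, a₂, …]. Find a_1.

10

10947 = 15·725 + 72   →  a_0 = 15
725 = 10·72 + 5   →  a_1 = 10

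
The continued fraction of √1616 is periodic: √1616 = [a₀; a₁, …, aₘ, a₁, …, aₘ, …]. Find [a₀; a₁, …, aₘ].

[40; 5, 80]

a₀ = ⌊√1616⌋ = 40.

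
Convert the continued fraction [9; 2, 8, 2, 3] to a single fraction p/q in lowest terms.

1184/125

Fold from the inside: start with 3/1.
  2 + 1/3 = 7/3
  8 + 3/7 = 59/7
  2 + 7/59 = 125/59
  9 + 59/125 = 1184/125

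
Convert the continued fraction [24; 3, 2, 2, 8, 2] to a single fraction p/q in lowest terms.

Using pₖ = aₖpₖ₋₁ + pₖ₋₂ and qₖ = aₖqₖ₋₁ + qₖ₋₂:
  k=0: a=24, p=24, q=1
  k=1: a=3, p=73, q=3
  k=2: a=2, p=170, q=7
  k=3: a=2, p=413, q=17
  k=4: a=8, p=3474, q=143
  k=5: a=2, p=7361, q=303

7361/303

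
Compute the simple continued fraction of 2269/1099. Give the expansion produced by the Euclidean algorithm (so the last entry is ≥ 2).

[2; 15, 2, 11, 3]

2269 = 2*1099 + 71
1099 = 15*71 + 34
71 = 2*34 + 3
34 = 11*3 + 1
3 = 3*1 + 0  (stop)
So 2269/1099 = [2; 15, 2, 11, 3].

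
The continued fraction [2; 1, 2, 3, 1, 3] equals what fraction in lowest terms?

132/49

Using pₖ = aₖpₖ₋₁ + pₖ₋₂ and qₖ = aₖqₖ₋₁ + qₖ₋₂:
  k=0: a=2, p=2, q=1
  k=1: a=1, p=3, q=1
  k=2: a=2, p=8, q=3
  k=3: a=3, p=27, q=10
  k=4: a=1, p=35, q=13
  k=5: a=3, p=132, q=49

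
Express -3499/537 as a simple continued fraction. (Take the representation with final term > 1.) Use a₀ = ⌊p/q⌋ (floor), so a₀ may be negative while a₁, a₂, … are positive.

[-7; 2, 15, 3, 2, 2]

-3499 = -7×537 + 260
537 = 2×260 + 17
260 = 15×17 + 5
17 = 3×5 + 2
5 = 2×2 + 1
2 = 2×1 + 0  (stop)
So -3499/537 = [-7; 2, 15, 3, 2, 2].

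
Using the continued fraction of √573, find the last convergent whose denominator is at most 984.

18360/767

√573 = [23; 1, 14, 1, 46, …] (period length 4).
Convergents:
  p_0/q_0 = 23/1
  p_1/q_1 = 24/1
  p_2/q_2 = 359/15
  p_3/q_3 = 383/16
  p_4/q_4 = 17977/751
  p_5/q_5 = 18360/767
  p_6/q_6 = 275017/11489
q_5 = 767 ≤ 984 < 11489 = q_6, so the answer is 18360/767.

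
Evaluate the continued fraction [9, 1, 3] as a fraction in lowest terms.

39/4

Using pₖ = aₖpₖ₋₁ + pₖ₋₂ and qₖ = aₖqₖ₋₁ + qₖ₋₂:
  k=0: a=9, p=9, q=1
  k=1: a=1, p=10, q=1
  k=2: a=3, p=39, q=4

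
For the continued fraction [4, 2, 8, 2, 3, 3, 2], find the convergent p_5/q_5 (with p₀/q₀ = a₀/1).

Using pₖ = aₖpₖ₋₁ + pₖ₋₂, qₖ = aₖqₖ₋₁ + qₖ₋₂ (with p₋₁=1, p₋₂=0, q₋₁=0, q₋₂=1):
  k=0: a=4, p=4, q=1
  k=1: a=2, p=9, q=2
  k=2: a=8, p=76, q=17
  k=3: a=2, p=161, q=36
  k=4: a=3, p=559, q=125
  k=5: a=3, p=1838, q=411

1838/411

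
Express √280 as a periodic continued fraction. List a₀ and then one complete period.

[16; 1, 2, 1, 2, 1, 32]

a₀ = ⌊√280⌋ = 16.
With m₀=0, d₀=1 and mₖ₊₁ = dₖaₖ − mₖ, dₖ₊₁ = (n − mₖ₊₁²)/dₖ, aₖ₊₁ = ⌊(a₀+mₖ₊₁)/dₖ₊₁⌋:
  k=1: m=16, d=24, a=1
  k=2: m=8, d=9, a=2
  k=3: m=10, d=20, a=1
  k=4: m=10, d=9, a=2
  k=5: m=8, d=24, a=1
  k=6: m=16, d=1, a=32
d=1 and a=2a₀=32 at k=6, so the next step gives (m, d) = (16, 24) again — its k=1 value — and the period has length 6.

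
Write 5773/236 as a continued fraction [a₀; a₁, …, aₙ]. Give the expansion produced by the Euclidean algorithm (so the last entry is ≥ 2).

[24; 2, 6, 18]

5773 = 24·236 + 109
236 = 2·109 + 18
109 = 6·18 + 1
18 = 18·1 + 0  (stop)
So 5773/236 = [24; 2, 6, 18].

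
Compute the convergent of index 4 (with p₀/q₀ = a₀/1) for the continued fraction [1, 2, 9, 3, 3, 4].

Using pₖ = aₖpₖ₋₁ + pₖ₋₂, qₖ = aₖqₖ₋₁ + qₖ₋₂ (with p₋₁=1, p₋₂=0, q₋₁=0, q₋₂=1):
  k=0: a=1, p=1, q=1
  k=1: a=2, p=3, q=2
  k=2: a=9, p=28, q=19
  k=3: a=3, p=87, q=59
  k=4: a=3, p=289, q=196

289/196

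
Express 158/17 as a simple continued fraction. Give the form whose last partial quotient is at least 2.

[9; 3, 2, 2]

158 = 9·17 + 5
17 = 3·5 + 2
5 = 2·2 + 1
2 = 2·1 + 0  (stop)
So 158/17 = [9; 3, 2, 2].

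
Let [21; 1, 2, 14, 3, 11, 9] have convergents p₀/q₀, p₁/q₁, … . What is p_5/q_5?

32403/1495

Using pₖ = aₖpₖ₋₁ + pₖ₋₂, qₖ = aₖqₖ₋₁ + qₖ₋₂ (with p₋₁=1, p₋₂=0, q₋₁=0, q₋₂=1):
  k=0: a=21, p=21, q=1
  k=1: a=1, p=22, q=1
  k=2: a=2, p=65, q=3
  k=3: a=14, p=932, q=43
  k=4: a=3, p=2861, q=132
  k=5: a=11, p=32403, q=1495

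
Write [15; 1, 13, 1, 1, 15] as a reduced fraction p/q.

7169/450

Using pₖ = aₖpₖ₋₁ + pₖ₋₂ and qₖ = aₖqₖ₋₁ + qₖ₋₂:
  k=0: a=15, p=15, q=1
  k=1: a=1, p=16, q=1
  k=2: a=13, p=223, q=14
  k=3: a=1, p=239, q=15
  k=4: a=1, p=462, q=29
  k=5: a=15, p=7169, q=450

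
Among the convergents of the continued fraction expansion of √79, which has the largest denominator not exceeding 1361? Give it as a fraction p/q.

√79 = [8; 1, 7, 1, 16, …] (period length 4).
Convergents:
  p_0/q_0 = 8/1
  p_1/q_1 = 9/1
  p_2/q_2 = 71/8
  p_3/q_3 = 80/9
  p_4/q_4 = 1351/152
  p_5/q_5 = 1431/161
  p_6/q_6 = 11368/1279
  p_7/q_7 = 12799/1440
q_6 = 1279 ≤ 1361 < 1440 = q_7, so the answer is 11368/1279.

11368/1279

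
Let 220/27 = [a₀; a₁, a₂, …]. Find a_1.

6

220 = 8·27 + 4   →  a_0 = 8
27 = 6·4 + 3   →  a_1 = 6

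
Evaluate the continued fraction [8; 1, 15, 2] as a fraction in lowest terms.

295/33

Using pₖ = aₖpₖ₋₁ + pₖ₋₂ and qₖ = aₖqₖ₋₁ + qₖ₋₂:
  k=0: a=8, p=8, q=1
  k=1: a=1, p=9, q=1
  k=2: a=15, p=143, q=16
  k=3: a=2, p=295, q=33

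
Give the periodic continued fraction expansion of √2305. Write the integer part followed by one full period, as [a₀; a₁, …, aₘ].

[48; 96]

a₀ = ⌊√2305⌋ = 48.
With m₀=0, d₀=1 and mₖ₊₁ = dₖaₖ − mₖ, dₖ₊₁ = (n − mₖ₊₁²)/dₖ, aₖ₊₁ = ⌊(a₀+mₖ₊₁)/dₖ₊₁⌋:
  k=1: m=48, d=1, a=96
d=1 and a=2a₀=96 at k=1, so the next step gives (m, d) = (48, 1) again — its k=1 value — and the period has length 1.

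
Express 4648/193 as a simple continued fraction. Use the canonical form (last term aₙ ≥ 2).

[24; 12, 16]

4648 = 24×193 + 16
193 = 12×16 + 1
16 = 16×1 + 0  (stop)
So 4648/193 = [24; 12, 16].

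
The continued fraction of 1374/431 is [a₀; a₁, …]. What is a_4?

1374 = 3·431 + 81   →  a_0 = 3
431 = 5·81 + 26   →  a_1 = 5
81 = 3·26 + 3   →  a_2 = 3
26 = 8·3 + 2   →  a_3 = 8
3 = 1·2 + 1   →  a_4 = 1

1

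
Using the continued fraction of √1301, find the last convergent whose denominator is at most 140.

2597/72

√1301 = [36; 14, 2, 2, 2, 2, 14, 72, …] (period length 7).
Convergents:
  p_0/q_0 = 36/1
  p_1/q_1 = 505/14
  p_2/q_2 = 1046/29
  p_3/q_3 = 2597/72
  p_4/q_4 = 6240/173
q_3 = 72 ≤ 140 < 173 = q_4, so the answer is 2597/72.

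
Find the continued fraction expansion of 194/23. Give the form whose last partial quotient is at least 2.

[8; 2, 3, 3]

194 = 8*23 + 10
23 = 2*10 + 3
10 = 3*3 + 1
3 = 3*1 + 0  (stop)
So 194/23 = [8; 2, 3, 3].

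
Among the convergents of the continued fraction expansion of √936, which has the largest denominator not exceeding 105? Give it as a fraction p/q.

3090/101

√936 = [30; 1, 1, 2, 6, 2, 1, 1, 60, …] (period length 8).
Convergents:
  p_0/q_0 = 30/1
  p_1/q_1 = 31/1
  p_2/q_2 = 61/2
  p_3/q_3 = 153/5
  p_4/q_4 = 979/32
  p_5/q_5 = 2111/69
  p_6/q_6 = 3090/101
  p_7/q_7 = 5201/170
q_6 = 101 ≤ 105 < 170 = q_7, so the answer is 3090/101.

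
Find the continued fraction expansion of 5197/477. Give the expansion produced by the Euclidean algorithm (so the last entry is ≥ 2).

[10; 1, 8, 1, 1, 5, 1, 3]

5197 = 10*477 + 427
477 = 1*427 + 50
427 = 8*50 + 27
50 = 1*27 + 23
27 = 1*23 + 4
23 = 5*4 + 3
4 = 1*3 + 1
3 = 3*1 + 0  (stop)
So 5197/477 = [10; 1, 8, 1, 1, 5, 1, 3].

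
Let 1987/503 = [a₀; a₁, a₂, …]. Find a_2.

1987 = 3·503 + 478   →  a_0 = 3
503 = 1·478 + 25   →  a_1 = 1
478 = 19·25 + 3   →  a_2 = 19

19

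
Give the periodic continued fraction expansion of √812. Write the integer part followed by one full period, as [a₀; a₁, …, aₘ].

a₀ = ⌊√812⌋ = 28.
With m₀=0, d₀=1 and mₖ₊₁ = dₖaₖ − mₖ, dₖ₊₁ = (n − mₖ₊₁²)/dₖ, aₖ₊₁ = ⌊(a₀+mₖ₊₁)/dₖ₊₁⌋:
  k=1: m=28, d=28, a=2
  k=2: m=28, d=1, a=56
d=1 and a=2a₀=56 at k=2, so the next step gives (m, d) = (28, 28) again — its k=1 value — and the period has length 2.

[28; 2, 56]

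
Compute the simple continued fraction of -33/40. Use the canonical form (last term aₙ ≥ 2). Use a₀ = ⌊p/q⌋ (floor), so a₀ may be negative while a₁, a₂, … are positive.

-33 = -1*40 + 7
40 = 5*7 + 5
7 = 1*5 + 2
5 = 2*2 + 1
2 = 2*1 + 0  (stop)
So -33/40 = [-1; 5, 1, 2, 2].

[-1; 5, 1, 2, 2]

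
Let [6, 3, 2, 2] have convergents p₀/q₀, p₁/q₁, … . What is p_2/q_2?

Using pₖ = aₖpₖ₋₁ + pₖ₋₂, qₖ = aₖqₖ₋₁ + qₖ₋₂ (with p₋₁=1, p₋₂=0, q₋₁=0, q₋₂=1):
  k=0: a=6, p=6, q=1
  k=1: a=3, p=19, q=3
  k=2: a=2, p=44, q=7

44/7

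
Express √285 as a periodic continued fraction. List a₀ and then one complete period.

a₀ = ⌊√285⌋ = 16.
With m₀=0, d₀=1 and mₖ₊₁ = dₖaₖ − mₖ, dₖ₊₁ = (n − mₖ₊₁²)/dₖ, aₖ₊₁ = ⌊(a₀+mₖ₊₁)/dₖ₊₁⌋:
  k=1: m=16, d=29, a=1
  k=2: m=13, d=4, a=7
  k=3: m=15, d=15, a=2
  k=4: m=15, d=4, a=7
  k=5: m=13, d=29, a=1
  k=6: m=16, d=1, a=32
d=1 and a=2a₀=32 at k=6, so the next step gives (m, d) = (16, 29) again — its k=1 value — and the period has length 6.

[16; 1, 7, 2, 7, 1, 32]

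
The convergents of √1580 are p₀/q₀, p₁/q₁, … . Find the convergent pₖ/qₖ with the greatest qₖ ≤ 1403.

50561/1272

√1580 = [39; 1, 2, 1, 78, …] (period length 4).
Convergents:
  p_0/q_0 = 39/1
  p_1/q_1 = 40/1
  p_2/q_2 = 119/3
  p_3/q_3 = 159/4
  p_4/q_4 = 12521/315
  p_5/q_5 = 12680/319
  p_6/q_6 = 37881/953
  p_7/q_7 = 50561/1272
  p_8/q_8 = 3981639/100169
q_7 = 1272 ≤ 1403 < 100169 = q_8, so the answer is 50561/1272.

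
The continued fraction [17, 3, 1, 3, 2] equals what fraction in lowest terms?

Fold from the inside: start with 2/1.
  3 + 1/2 = 7/2
  1 + 2/7 = 9/7
  3 + 7/9 = 34/9
  17 + 9/34 = 587/34

587/34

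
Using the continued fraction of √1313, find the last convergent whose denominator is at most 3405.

√1313 = [36; 4, 4, 72, …] (period length 3).
Convergents:
  p_0/q_0 = 36/1
  p_1/q_1 = 145/4
  p_2/q_2 = 616/17
  p_3/q_3 = 44497/1228
  p_4/q_4 = 178604/4929
q_3 = 1228 ≤ 3405 < 4929 = q_4, so the answer is 44497/1228.

44497/1228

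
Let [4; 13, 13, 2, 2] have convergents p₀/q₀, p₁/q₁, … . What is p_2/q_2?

693/170

Using pₖ = aₖpₖ₋₁ + pₖ₋₂, qₖ = aₖqₖ₋₁ + qₖ₋₂ (with p₋₁=1, p₋₂=0, q₋₁=0, q₋₂=1):
  k=0: a=4, p=4, q=1
  k=1: a=13, p=53, q=13
  k=2: a=13, p=693, q=170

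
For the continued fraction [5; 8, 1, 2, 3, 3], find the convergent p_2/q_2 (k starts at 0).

Using pₖ = aₖpₖ₋₁ + pₖ₋₂, qₖ = aₖqₖ₋₁ + qₖ₋₂ (with p₋₁=1, p₋₂=0, q₋₁=0, q₋₂=1):
  k=0: a=5, p=5, q=1
  k=1: a=8, p=41, q=8
  k=2: a=1, p=46, q=9

46/9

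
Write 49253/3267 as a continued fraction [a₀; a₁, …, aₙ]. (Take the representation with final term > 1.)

[15; 13, 5, 1, 3, 3, 3]

49253 = 15×3267 + 248
3267 = 13×248 + 43
248 = 5×43 + 33
43 = 1×33 + 10
33 = 3×10 + 3
10 = 3×3 + 1
3 = 3×1 + 0  (stop)
So 49253/3267 = [15; 13, 5, 1, 3, 3, 3].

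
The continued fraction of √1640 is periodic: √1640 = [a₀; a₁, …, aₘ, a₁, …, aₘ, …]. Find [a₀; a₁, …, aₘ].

a₀ = ⌊√1640⌋ = 40.
With m₀=0, d₀=1 and mₖ₊₁ = dₖaₖ − mₖ, dₖ₊₁ = (n − mₖ₊₁²)/dₖ, aₖ₊₁ = ⌊(a₀+mₖ₊₁)/dₖ₊₁⌋:
  k=1: m=40, d=40, a=2
  k=2: m=40, d=1, a=80
d=1 and a=2a₀=80 at k=2, so the next step gives (m, d) = (40, 40) again — its k=1 value — and the period has length 2.

[40; 2, 80]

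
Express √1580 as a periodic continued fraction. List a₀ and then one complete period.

[39; 1, 2, 1, 78]

a₀ = ⌊√1580⌋ = 39.
With m₀=0, d₀=1 and mₖ₊₁ = dₖaₖ − mₖ, dₖ₊₁ = (n − mₖ₊₁²)/dₖ, aₖ₊₁ = ⌊(a₀+mₖ₊₁)/dₖ₊₁⌋:
  k=1: m=39, d=59, a=1
  k=2: m=20, d=20, a=2
  k=3: m=20, d=59, a=1
  k=4: m=39, d=1, a=78
d=1 and a=2a₀=78 at k=4, so the next step gives (m, d) = (39, 59) again — its k=1 value — and the period has length 4.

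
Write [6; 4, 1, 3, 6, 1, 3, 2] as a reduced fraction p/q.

7477/1204

Using pₖ = aₖpₖ₋₁ + pₖ₋₂ and qₖ = aₖqₖ₋₁ + qₖ₋₂:
  k=0: a=6, p=6, q=1
  k=1: a=4, p=25, q=4
  k=2: a=1, p=31, q=5
  k=3: a=3, p=118, q=19
  k=4: a=6, p=739, q=119
  k=5: a=1, p=857, q=138
  k=6: a=3, p=3310, q=533
  k=7: a=2, p=7477, q=1204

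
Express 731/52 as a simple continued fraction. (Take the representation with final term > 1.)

[14; 17, 3]

731 = 14*52 + 3
52 = 17*3 + 1
3 = 3*1 + 0  (stop)
So 731/52 = [14; 17, 3].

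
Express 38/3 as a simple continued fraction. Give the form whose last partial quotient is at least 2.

38 = 12·3 + 2
3 = 1·2 + 1
2 = 2·1 + 0  (stop)
So 38/3 = [12; 1, 2].

[12; 1, 2]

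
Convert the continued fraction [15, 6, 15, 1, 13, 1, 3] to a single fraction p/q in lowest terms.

Fold from the inside: start with 3/1.
  1 + 1/3 = 4/3
  13 + 3/4 = 55/4
  1 + 4/55 = 59/55
  15 + 55/59 = 940/59
  6 + 59/940 = 5699/940
  15 + 940/5699 = 86425/5699

86425/5699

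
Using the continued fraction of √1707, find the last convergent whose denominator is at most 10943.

194639/4711

√1707 = [41; 3, 6, 41, 6, 3, 82, …] (period length 6).
Convergents:
  p_0/q_0 = 41/1
  p_1/q_1 = 124/3
  p_2/q_2 = 785/19
  p_3/q_3 = 32309/782
  p_4/q_4 = 194639/4711
  p_5/q_5 = 616226/14915
q_4 = 4711 ≤ 10943 < 14915 = q_5, so the answer is 194639/4711.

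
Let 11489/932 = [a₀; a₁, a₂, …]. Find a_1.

11489 = 12·932 + 305   →  a_0 = 12
932 = 3·305 + 17   →  a_1 = 3

3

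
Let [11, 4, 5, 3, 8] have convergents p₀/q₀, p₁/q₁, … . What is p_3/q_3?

753/67

Using pₖ = aₖpₖ₋₁ + pₖ₋₂, qₖ = aₖqₖ₋₁ + qₖ₋₂ (with p₋₁=1, p₋₂=0, q₋₁=0, q₋₂=1):
  k=0: a=11, p=11, q=1
  k=1: a=4, p=45, q=4
  k=2: a=5, p=236, q=21
  k=3: a=3, p=753, q=67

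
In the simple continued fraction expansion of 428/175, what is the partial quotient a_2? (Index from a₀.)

4

428 = 2·175 + 78   →  a_0 = 2
175 = 2·78 + 19   →  a_1 = 2
78 = 4·19 + 2   →  a_2 = 4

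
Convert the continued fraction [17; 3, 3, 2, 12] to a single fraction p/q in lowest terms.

4949/286

Using pₖ = aₖpₖ₋₁ + pₖ₋₂ and qₖ = aₖqₖ₋₁ + qₖ₋₂:
  k=0: a=17, p=17, q=1
  k=1: a=3, p=52, q=3
  k=2: a=3, p=173, q=10
  k=3: a=2, p=398, q=23
  k=4: a=12, p=4949, q=286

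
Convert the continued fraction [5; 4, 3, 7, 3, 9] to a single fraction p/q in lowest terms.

14528/2777

Using pₖ = aₖpₖ₋₁ + pₖ₋₂ and qₖ = aₖqₖ₋₁ + qₖ₋₂:
  k=0: a=5, p=5, q=1
  k=1: a=4, p=21, q=4
  k=2: a=3, p=68, q=13
  k=3: a=7, p=497, q=95
  k=4: a=3, p=1559, q=298
  k=5: a=9, p=14528, q=2777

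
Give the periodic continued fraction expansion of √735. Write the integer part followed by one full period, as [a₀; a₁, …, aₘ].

a₀ = ⌊√735⌋ = 27.
With m₀=0, d₀=1 and mₖ₊₁ = dₖaₖ − mₖ, dₖ₊₁ = (n − mₖ₊₁²)/dₖ, aₖ₊₁ = ⌊(a₀+mₖ₊₁)/dₖ₊₁⌋:
  k=1: m=27, d=6, a=9
  k=2: m=27, d=1, a=54
d=1 and a=2a₀=54 at k=2, so the next step gives (m, d) = (27, 6) again — its k=1 value — and the period has length 2.

[27; 9, 54]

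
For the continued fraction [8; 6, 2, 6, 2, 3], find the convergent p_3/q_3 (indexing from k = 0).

Using pₖ = aₖpₖ₋₁ + pₖ₋₂, qₖ = aₖqₖ₋₁ + qₖ₋₂ (with p₋₁=1, p₋₂=0, q₋₁=0, q₋₂=1):
  k=0: a=8, p=8, q=1
  k=1: a=6, p=49, q=6
  k=2: a=2, p=106, q=13
  k=3: a=6, p=685, q=84

685/84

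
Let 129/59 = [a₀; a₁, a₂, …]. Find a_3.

129 = 2·59 + 11   →  a_0 = 2
59 = 5·11 + 4   →  a_1 = 5
11 = 2·4 + 3   →  a_2 = 2
4 = 1·3 + 1   →  a_3 = 1

1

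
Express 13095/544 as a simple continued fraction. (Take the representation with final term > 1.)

13095 = 24·544 + 39
544 = 13·39 + 37
39 = 1·37 + 2
37 = 18·2 + 1
2 = 2·1 + 0  (stop)
So 13095/544 = [24; 13, 1, 18, 2].

[24; 13, 1, 18, 2]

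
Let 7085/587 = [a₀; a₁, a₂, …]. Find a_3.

7085 = 12·587 + 41   →  a_0 = 12
587 = 14·41 + 13   →  a_1 = 14
41 = 3·13 + 2   →  a_2 = 3
13 = 6·2 + 1   →  a_3 = 6

6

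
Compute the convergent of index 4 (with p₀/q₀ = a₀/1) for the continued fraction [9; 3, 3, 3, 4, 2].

Using pₖ = aₖpₖ₋₁ + pₖ₋₂, qₖ = aₖqₖ₋₁ + qₖ₋₂ (with p₋₁=1, p₋₂=0, q₋₁=0, q₋₂=1):
  k=0: a=9, p=9, q=1
  k=1: a=3, p=28, q=3
  k=2: a=3, p=93, q=10
  k=3: a=3, p=307, q=33
  k=4: a=4, p=1321, q=142

1321/142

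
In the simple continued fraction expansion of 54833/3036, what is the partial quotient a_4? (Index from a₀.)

3

54833 = 18·3036 + 185   →  a_0 = 18
3036 = 16·185 + 76   →  a_1 = 16
185 = 2·76 + 33   →  a_2 = 2
76 = 2·33 + 10   →  a_3 = 2
33 = 3·10 + 3   →  a_4 = 3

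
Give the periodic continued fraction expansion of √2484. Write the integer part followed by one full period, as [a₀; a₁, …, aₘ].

a₀ = ⌊√2484⌋ = 49.
With m₀=0, d₀=1 and mₖ₊₁ = dₖaₖ − mₖ, dₖ₊₁ = (n − mₖ₊₁²)/dₖ, aₖ₊₁ = ⌊(a₀+mₖ₊₁)/dₖ₊₁⌋:
  k=1: m=49, d=83, a=1
  k=2: m=34, d=16, a=5
  k=3: m=46, d=23, a=4
  k=4: m=46, d=16, a=5
  k=5: m=34, d=83, a=1
  k=6: m=49, d=1, a=98
d=1 and a=2a₀=98 at k=6, so the next step gives (m, d) = (49, 83) again — its k=1 value — and the period has length 6.

[49; 1, 5, 4, 5, 1, 98]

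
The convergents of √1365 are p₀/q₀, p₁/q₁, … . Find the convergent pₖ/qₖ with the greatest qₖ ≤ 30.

√1365 = [36; 1, 17, 2, 17, 1, 72, …] (period length 6).
Convergents:
  p_0/q_0 = 36/1
  p_1/q_1 = 37/1
  p_2/q_2 = 665/18
  p_3/q_3 = 1367/37
q_2 = 18 ≤ 30 < 37 = q_3, so the answer is 665/18.

665/18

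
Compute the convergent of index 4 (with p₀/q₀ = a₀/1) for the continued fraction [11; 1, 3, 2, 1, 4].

Using pₖ = aₖpₖ₋₁ + pₖ₋₂, qₖ = aₖqₖ₋₁ + qₖ₋₂ (with p₋₁=1, p₋₂=0, q₋₁=0, q₋₂=1):
  k=0: a=11, p=11, q=1
  k=1: a=1, p=12, q=1
  k=2: a=3, p=47, q=4
  k=3: a=2, p=106, q=9
  k=4: a=1, p=153, q=13

153/13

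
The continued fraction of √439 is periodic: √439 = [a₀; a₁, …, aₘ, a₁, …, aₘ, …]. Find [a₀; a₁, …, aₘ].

a₀ = ⌊√439⌋ = 20.
With m₀=0, d₀=1 and mₖ₊₁ = dₖaₖ − mₖ, dₖ₊₁ = (n − mₖ₊₁²)/dₖ, aₖ₊₁ = ⌊(a₀+mₖ₊₁)/dₖ₊₁⌋:
  k=1: m=20, d=39, a=1
  k=2: m=19, d=2, a=19
  k=3: m=19, d=39, a=1
  k=4: m=20, d=1, a=40
d=1 and a=2a₀=40 at k=4, so the next step gives (m, d) = (20, 39) again — its k=1 value — and the period has length 4.

[20; 1, 19, 1, 40]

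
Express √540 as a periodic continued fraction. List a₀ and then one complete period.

a₀ = ⌊√540⌋ = 23.
With m₀=0, d₀=1 and mₖ₊₁ = dₖaₖ − mₖ, dₖ₊₁ = (n − mₖ₊₁²)/dₖ, aₖ₊₁ = ⌊(a₀+mₖ₊₁)/dₖ₊₁⌋:
  k=1: m=23, d=11, a=4
  k=2: m=21, d=9, a=4
  k=3: m=15, d=35, a=1
  k=4: m=20, d=4, a=10
  k=5: m=20, d=35, a=1
  k=6: m=15, d=9, a=4
  k=7: m=21, d=11, a=4
  k=8: m=23, d=1, a=46
d=1 and a=2a₀=46 at k=8, so the next step gives (m, d) = (23, 11) again — its k=1 value — and the period has length 8.

[23; 4, 4, 1, 10, 1, 4, 4, 46]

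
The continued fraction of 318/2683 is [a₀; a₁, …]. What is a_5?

318 = 0·2683 + 318   →  a_0 = 0
2683 = 8·318 + 139   →  a_1 = 8
318 = 2·139 + 40   →  a_2 = 2
139 = 3·40 + 19   →  a_3 = 3
40 = 2·19 + 2   →  a_4 = 2
19 = 9·2 + 1   →  a_5 = 9

9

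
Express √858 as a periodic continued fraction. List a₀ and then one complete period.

a₀ = ⌊√858⌋ = 29.
With m₀=0, d₀=1 and mₖ₊₁ = dₖaₖ − mₖ, dₖ₊₁ = (n − mₖ₊₁²)/dₖ, aₖ₊₁ = ⌊(a₀+mₖ₊₁)/dₖ₊₁⌋:
  k=1: m=29, d=17, a=3
  k=2: m=22, d=22, a=2
  k=3: m=22, d=17, a=3
  k=4: m=29, d=1, a=58
d=1 and a=2a₀=58 at k=4, so the next step gives (m, d) = (29, 17) again — its k=1 value — and the period has length 4.

[29; 3, 2, 3, 58]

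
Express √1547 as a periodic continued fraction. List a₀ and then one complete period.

a₀ = ⌊√1547⌋ = 39.

[39; 3, 78]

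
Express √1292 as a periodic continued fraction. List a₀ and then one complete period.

a₀ = ⌊√1292⌋ = 35.
With m₀=0, d₀=1 and mₖ₊₁ = dₖaₖ − mₖ, dₖ₊₁ = (n − mₖ₊₁²)/dₖ, aₖ₊₁ = ⌊(a₀+mₖ₊₁)/dₖ₊₁⌋:
  k=1: m=35, d=67, a=1
  k=2: m=32, d=4, a=16
  k=3: m=32, d=67, a=1
  k=4: m=35, d=1, a=70
d=1 and a=2a₀=70 at k=4, so the next step gives (m, d) = (35, 67) again — its k=1 value — and the period has length 4.

[35; 1, 16, 1, 70]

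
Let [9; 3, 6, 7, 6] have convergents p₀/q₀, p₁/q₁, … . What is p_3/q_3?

1267/136

Using pₖ = aₖpₖ₋₁ + pₖ₋₂, qₖ = aₖqₖ₋₁ + qₖ₋₂ (with p₋₁=1, p₋₂=0, q₋₁=0, q₋₂=1):
  k=0: a=9, p=9, q=1
  k=1: a=3, p=28, q=3
  k=2: a=6, p=177, q=19
  k=3: a=7, p=1267, q=136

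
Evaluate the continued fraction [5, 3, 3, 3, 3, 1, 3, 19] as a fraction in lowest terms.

Using pₖ = aₖpₖ₋₁ + pₖ₋₂ and qₖ = aₖqₖ₋₁ + qₖ₋₂:
  k=0: a=5, p=5, q=1
  k=1: a=3, p=16, q=3
  k=2: a=3, p=53, q=10
  k=3: a=3, p=175, q=33
  k=4: a=3, p=578, q=109
  k=5: a=1, p=753, q=142
  k=6: a=3, p=2837, q=535
  k=7: a=19, p=54656, q=10307

54656/10307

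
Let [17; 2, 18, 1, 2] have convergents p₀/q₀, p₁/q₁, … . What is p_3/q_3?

Using pₖ = aₖpₖ₋₁ + pₖ₋₂, qₖ = aₖqₖ₋₁ + qₖ₋₂ (with p₋₁=1, p₋₂=0, q₋₁=0, q₋₂=1):
  k=0: a=17, p=17, q=1
  k=1: a=2, p=35, q=2
  k=2: a=18, p=647, q=37
  k=3: a=1, p=682, q=39

682/39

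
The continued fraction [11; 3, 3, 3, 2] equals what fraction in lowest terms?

Using pₖ = aₖpₖ₋₁ + pₖ₋₂ and qₖ = aₖqₖ₋₁ + qₖ₋₂:
  k=0: a=11, p=11, q=1
  k=1: a=3, p=34, q=3
  k=2: a=3, p=113, q=10
  k=3: a=3, p=373, q=33
  k=4: a=2, p=859, q=76

859/76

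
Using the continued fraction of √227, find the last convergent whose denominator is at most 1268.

6795/451

√227 = [15; 15, 30, …] (period length 2).
Convergents:
  p_0/q_0 = 15/1
  p_1/q_1 = 226/15
  p_2/q_2 = 6795/451
  p_3/q_3 = 102151/6780
q_2 = 451 ≤ 1268 < 6780 = q_3, so the answer is 6795/451.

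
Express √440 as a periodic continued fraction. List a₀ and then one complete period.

a₀ = ⌊√440⌋ = 20.
With m₀=0, d₀=1 and mₖ₊₁ = dₖaₖ − mₖ, dₖ₊₁ = (n − mₖ₊₁²)/dₖ, aₖ₊₁ = ⌊(a₀+mₖ₊₁)/dₖ₊₁⌋:
  k=1: m=20, d=40, a=1
  k=2: m=20, d=1, a=40
d=1 and a=2a₀=40 at k=2, so the next step gives (m, d) = (20, 40) again — its k=1 value — and the period has length 2.

[20; 1, 40]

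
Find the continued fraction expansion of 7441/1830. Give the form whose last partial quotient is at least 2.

7441 = 4*1830 + 121
1830 = 15*121 + 15
121 = 8*15 + 1
15 = 15*1 + 0  (stop)
So 7441/1830 = [4; 15, 8, 15].

[4; 15, 8, 15]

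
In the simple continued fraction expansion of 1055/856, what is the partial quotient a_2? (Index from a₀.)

1055 = 1·856 + 199   →  a_0 = 1
856 = 4·199 + 60   →  a_1 = 4
199 = 3·60 + 19   →  a_2 = 3

3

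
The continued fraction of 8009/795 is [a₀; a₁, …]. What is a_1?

13

8009 = 10·795 + 59   →  a_0 = 10
795 = 13·59 + 28   →  a_1 = 13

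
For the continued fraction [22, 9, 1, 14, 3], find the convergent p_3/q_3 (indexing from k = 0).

Using pₖ = aₖpₖ₋₁ + pₖ₋₂, qₖ = aₖqₖ₋₁ + qₖ₋₂ (with p₋₁=1, p₋₂=0, q₋₁=0, q₋₂=1):
  k=0: a=22, p=22, q=1
  k=1: a=9, p=199, q=9
  k=2: a=1, p=221, q=10
  k=3: a=14, p=3293, q=149

3293/149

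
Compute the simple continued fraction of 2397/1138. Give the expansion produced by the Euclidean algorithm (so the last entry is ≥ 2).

[2; 9, 2, 2, 7, 1, 2]

2397 = 2·1138 + 121
1138 = 9·121 + 49
121 = 2·49 + 23
49 = 2·23 + 3
23 = 7·3 + 2
3 = 1·2 + 1
2 = 2·1 + 0  (stop)
So 2397/1138 = [2; 9, 2, 2, 7, 1, 2].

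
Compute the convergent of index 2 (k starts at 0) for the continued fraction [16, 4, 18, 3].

1186/73

Using pₖ = aₖpₖ₋₁ + pₖ₋₂, qₖ = aₖqₖ₋₁ + qₖ₋₂ (with p₋₁=1, p₋₂=0, q₋₁=0, q₋₂=1):
  k=0: a=16, p=16, q=1
  k=1: a=4, p=65, q=4
  k=2: a=18, p=1186, q=73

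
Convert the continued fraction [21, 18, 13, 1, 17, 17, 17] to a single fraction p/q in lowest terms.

27787589/1319741

Fold from the inside: start with 17/1.
  17 + 1/17 = 290/17
  17 + 17/290 = 4947/290
  1 + 290/4947 = 5237/4947
  13 + 4947/5237 = 73028/5237
  18 + 5237/73028 = 1319741/73028
  21 + 73028/1319741 = 27787589/1319741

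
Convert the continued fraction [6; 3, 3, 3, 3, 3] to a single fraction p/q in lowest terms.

Using pₖ = aₖpₖ₋₁ + pₖ₋₂ and qₖ = aₖqₖ₋₁ + qₖ₋₂:
  k=0: a=6, p=6, q=1
  k=1: a=3, p=19, q=3
  k=2: a=3, p=63, q=10
  k=3: a=3, p=208, q=33
  k=4: a=3, p=687, q=109
  k=5: a=3, p=2269, q=360

2269/360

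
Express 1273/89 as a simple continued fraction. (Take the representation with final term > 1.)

[14; 3, 3, 2, 1, 2]

1273 = 14·89 + 27
89 = 3·27 + 8
27 = 3·8 + 3
8 = 2·3 + 2
3 = 1·2 + 1
2 = 2·1 + 0  (stop)
So 1273/89 = [14; 3, 3, 2, 1, 2].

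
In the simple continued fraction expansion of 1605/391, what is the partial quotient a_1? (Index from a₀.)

1605 = 4·391 + 41   →  a_0 = 4
391 = 9·41 + 22   →  a_1 = 9

9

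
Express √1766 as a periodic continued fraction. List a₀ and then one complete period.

[42; 42, 84]

a₀ = ⌊√1766⌋ = 42.
With m₀=0, d₀=1 and mₖ₊₁ = dₖaₖ − mₖ, dₖ₊₁ = (n − mₖ₊₁²)/dₖ, aₖ₊₁ = ⌊(a₀+mₖ₊₁)/dₖ₊₁⌋:
  k=1: m=42, d=2, a=42
  k=2: m=42, d=1, a=84
d=1 and a=2a₀=84 at k=2, so the next step gives (m, d) = (42, 2) again — its k=1 value — and the period has length 2.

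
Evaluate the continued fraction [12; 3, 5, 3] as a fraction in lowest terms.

628/51

Using pₖ = aₖpₖ₋₁ + pₖ₋₂ and qₖ = aₖqₖ₋₁ + qₖ₋₂:
  k=0: a=12, p=12, q=1
  k=1: a=3, p=37, q=3
  k=2: a=5, p=197, q=16
  k=3: a=3, p=628, q=51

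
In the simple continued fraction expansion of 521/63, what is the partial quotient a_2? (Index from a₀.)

1

521 = 8·63 + 17   →  a_0 = 8
63 = 3·17 + 12   →  a_1 = 3
17 = 1·12 + 5   →  a_2 = 1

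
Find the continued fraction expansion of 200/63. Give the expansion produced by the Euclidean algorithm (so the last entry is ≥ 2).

[3; 5, 1, 2, 1, 2]

200 = 3·63 + 11
63 = 5·11 + 8
11 = 1·8 + 3
8 = 2·3 + 2
3 = 1·2 + 1
2 = 2·1 + 0  (stop)
So 200/63 = [3; 5, 1, 2, 1, 2].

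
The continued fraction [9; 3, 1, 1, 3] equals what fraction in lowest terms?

Using pₖ = aₖpₖ₋₁ + pₖ₋₂ and qₖ = aₖqₖ₋₁ + qₖ₋₂:
  k=0: a=9, p=9, q=1
  k=1: a=3, p=28, q=3
  k=2: a=1, p=37, q=4
  k=3: a=1, p=65, q=7
  k=4: a=3, p=232, q=25

232/25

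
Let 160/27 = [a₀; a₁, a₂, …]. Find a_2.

12

160 = 5·27 + 25   →  a_0 = 5
27 = 1·25 + 2   →  a_1 = 1
25 = 12·2 + 1   →  a_2 = 12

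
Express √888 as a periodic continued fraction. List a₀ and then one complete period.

a₀ = ⌊√888⌋ = 29.
With m₀=0, d₀=1 and mₖ₊₁ = dₖaₖ − mₖ, dₖ₊₁ = (n − mₖ₊₁²)/dₖ, aₖ₊₁ = ⌊(a₀+mₖ₊₁)/dₖ₊₁⌋:
  k=1: m=29, d=47, a=1
  k=2: m=18, d=12, a=3
  k=3: m=18, d=47, a=1
  k=4: m=29, d=1, a=58
d=1 and a=2a₀=58 at k=4, so the next step gives (m, d) = (29, 47) again — its k=1 value — and the period has length 4.

[29; 1, 3, 1, 58]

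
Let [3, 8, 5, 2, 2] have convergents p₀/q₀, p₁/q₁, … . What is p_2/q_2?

128/41

Using pₖ = aₖpₖ₋₁ + pₖ₋₂, qₖ = aₖqₖ₋₁ + qₖ₋₂ (with p₋₁=1, p₋₂=0, q₋₁=0, q₋₂=1):
  k=0: a=3, p=3, q=1
  k=1: a=8, p=25, q=8
  k=2: a=5, p=128, q=41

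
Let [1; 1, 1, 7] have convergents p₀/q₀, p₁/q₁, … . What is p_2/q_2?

3/2

Using pₖ = aₖpₖ₋₁ + pₖ₋₂, qₖ = aₖqₖ₋₁ + qₖ₋₂ (with p₋₁=1, p₋₂=0, q₋₁=0, q₋₂=1):
  k=0: a=1, p=1, q=1
  k=1: a=1, p=2, q=1
  k=2: a=1, p=3, q=2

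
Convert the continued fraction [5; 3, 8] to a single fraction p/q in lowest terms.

Fold from the inside: start with 8/1.
  3 + 1/8 = 25/8
  5 + 8/25 = 133/25

133/25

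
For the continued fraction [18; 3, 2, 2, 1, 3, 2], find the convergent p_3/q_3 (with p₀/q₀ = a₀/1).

311/17

Using pₖ = aₖpₖ₋₁ + pₖ₋₂, qₖ = aₖqₖ₋₁ + qₖ₋₂ (with p₋₁=1, p₋₂=0, q₋₁=0, q₋₂=1):
  k=0: a=18, p=18, q=1
  k=1: a=3, p=55, q=3
  k=2: a=2, p=128, q=7
  k=3: a=2, p=311, q=17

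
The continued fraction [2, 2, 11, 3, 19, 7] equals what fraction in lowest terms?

Fold from the inside: start with 7/1.
  19 + 1/7 = 134/7
  3 + 7/134 = 409/134
  11 + 134/409 = 4633/409
  2 + 409/4633 = 9675/4633
  2 + 4633/9675 = 23983/9675

23983/9675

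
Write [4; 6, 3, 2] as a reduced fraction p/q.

Using pₖ = aₖpₖ₋₁ + pₖ₋₂ and qₖ = aₖqₖ₋₁ + qₖ₋₂:
  k=0: a=4, p=4, q=1
  k=1: a=6, p=25, q=6
  k=2: a=3, p=79, q=19
  k=3: a=2, p=183, q=44

183/44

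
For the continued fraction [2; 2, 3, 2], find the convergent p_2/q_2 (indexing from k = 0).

17/7

Using pₖ = aₖpₖ₋₁ + pₖ₋₂, qₖ = aₖqₖ₋₁ + qₖ₋₂ (with p₋₁=1, p₋₂=0, q₋₁=0, q₋₂=1):
  k=0: a=2, p=2, q=1
  k=1: a=2, p=5, q=2
  k=2: a=3, p=17, q=7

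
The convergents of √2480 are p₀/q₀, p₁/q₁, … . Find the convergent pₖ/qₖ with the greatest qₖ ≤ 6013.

√2480 = [49; 1, 3, 1, 98, …] (period length 4).
Convergents:
  p_0/q_0 = 49/1
  p_1/q_1 = 50/1
  p_2/q_2 = 199/4
  p_3/q_3 = 249/5
  p_4/q_4 = 24601/494
  p_5/q_5 = 24850/499
  p_6/q_6 = 99151/1991
  p_7/q_7 = 124001/2490
  p_8/q_8 = 12251249/246011
q_7 = 2490 ≤ 6013 < 246011 = q_8, so the answer is 124001/2490.

124001/2490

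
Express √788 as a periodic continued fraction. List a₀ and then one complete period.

a₀ = ⌊√788⌋ = 28.

[28; 14, 56]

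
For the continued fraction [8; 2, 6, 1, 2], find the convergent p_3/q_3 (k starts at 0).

127/15

Using pₖ = aₖpₖ₋₁ + pₖ₋₂, qₖ = aₖqₖ₋₁ + qₖ₋₂ (with p₋₁=1, p₋₂=0, q₋₁=0, q₋₂=1):
  k=0: a=8, p=8, q=1
  k=1: a=2, p=17, q=2
  k=2: a=6, p=110, q=13
  k=3: a=1, p=127, q=15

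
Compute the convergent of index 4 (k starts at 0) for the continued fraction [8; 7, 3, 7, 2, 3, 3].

2799/344

Using pₖ = aₖpₖ₋₁ + pₖ₋₂, qₖ = aₖqₖ₋₁ + qₖ₋₂ (with p₋₁=1, p₋₂=0, q₋₁=0, q₋₂=1):
  k=0: a=8, p=8, q=1
  k=1: a=7, p=57, q=7
  k=2: a=3, p=179, q=22
  k=3: a=7, p=1310, q=161
  k=4: a=2, p=2799, q=344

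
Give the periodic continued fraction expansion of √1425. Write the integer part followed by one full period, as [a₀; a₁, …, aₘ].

a₀ = ⌊√1425⌋ = 37.
With m₀=0, d₀=1 and mₖ₊₁ = dₖaₖ − mₖ, dₖ₊₁ = (n − mₖ₊₁²)/dₖ, aₖ₊₁ = ⌊(a₀+mₖ₊₁)/dₖ₊₁⌋:
  k=1: m=37, d=56, a=1
  k=2: m=19, d=19, a=2
  k=3: m=19, d=56, a=1
  k=4: m=37, d=1, a=74
d=1 and a=2a₀=74 at k=4, so the next step gives (m, d) = (37, 56) again — its k=1 value — and the period has length 4.

[37; 1, 2, 1, 74]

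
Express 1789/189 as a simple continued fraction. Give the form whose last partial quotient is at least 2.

1789 = 9·189 + 88
189 = 2·88 + 13
88 = 6·13 + 10
13 = 1·10 + 3
10 = 3·3 + 1
3 = 3·1 + 0  (stop)
So 1789/189 = [9; 2, 6, 1, 3, 3].

[9; 2, 6, 1, 3, 3]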